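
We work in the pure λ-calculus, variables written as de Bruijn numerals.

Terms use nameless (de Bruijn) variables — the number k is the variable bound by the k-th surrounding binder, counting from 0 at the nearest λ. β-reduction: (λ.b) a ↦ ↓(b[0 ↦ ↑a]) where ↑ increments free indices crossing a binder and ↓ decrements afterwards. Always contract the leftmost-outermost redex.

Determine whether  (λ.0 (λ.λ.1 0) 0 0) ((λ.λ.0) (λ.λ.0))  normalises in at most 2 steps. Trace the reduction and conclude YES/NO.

Answer: NO — after 2 steps the term is (λ.0) (λ.λ.1 0) ((λ.λ.0) (λ.λ.0)) ((λ.λ.0) (λ.λ.0)), not yet normal

Working:
  start: (λ.0 (λ.λ.1 0) 0 0) ((λ.λ.0) (λ.λ.0))
  →1  (λ.λ.0) (λ.λ.0) (λ.λ.1 0) ((λ.λ.0) (λ.λ.0)) ((λ.λ.0) (λ.λ.0))
  →2  (λ.0) (λ.λ.1 0) ((λ.λ.0) (λ.λ.0)) ((λ.λ.0) (λ.λ.0))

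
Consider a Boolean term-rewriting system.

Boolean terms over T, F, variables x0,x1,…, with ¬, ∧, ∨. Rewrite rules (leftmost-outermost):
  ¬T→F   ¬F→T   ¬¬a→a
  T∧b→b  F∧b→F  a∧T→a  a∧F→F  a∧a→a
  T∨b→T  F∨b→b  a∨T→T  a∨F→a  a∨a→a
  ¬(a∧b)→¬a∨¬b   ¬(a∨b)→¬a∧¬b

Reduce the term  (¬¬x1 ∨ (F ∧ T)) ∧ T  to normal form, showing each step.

  start: (¬¬x1 ∨ (F ∧ T)) ∧ T
  step 1: ¬¬x1 ∨ (F ∧ T)
  step 2: x1 ∨ (F ∧ T)
  step 3: x1 ∨ F
  step 4: x1

Answer: normal form = x1  (in 4 steps)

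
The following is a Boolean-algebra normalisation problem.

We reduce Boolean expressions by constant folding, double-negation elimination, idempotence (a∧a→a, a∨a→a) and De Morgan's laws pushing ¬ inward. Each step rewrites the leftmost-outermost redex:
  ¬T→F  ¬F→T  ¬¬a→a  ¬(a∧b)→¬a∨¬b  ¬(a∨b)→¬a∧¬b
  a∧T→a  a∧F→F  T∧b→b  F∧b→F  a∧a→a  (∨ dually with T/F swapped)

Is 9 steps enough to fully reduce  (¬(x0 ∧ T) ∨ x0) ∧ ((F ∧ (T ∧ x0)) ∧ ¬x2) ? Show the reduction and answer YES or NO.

Answer: YES — reaches normal form F in 6 ≤ 9 steps

Reduction:
  start: (¬(x0 ∧ T) ∨ x0) ∧ ((F ∧ (T ∧ x0)) ∧ ¬x2)
  step 1: ((¬x0 ∨ ¬T) ∨ x0) ∧ ((F ∧ (T ∧ x0)) ∧ ¬x2)
  step 2: ((¬x0 ∨ F) ∨ x0) ∧ ((F ∧ (T ∧ x0)) ∧ ¬x2)
  step 3: (¬x0 ∨ x0) ∧ ((F ∧ (T ∧ x0)) ∧ ¬x2)
  step 4: (¬x0 ∨ x0) ∧ (F ∧ ¬x2)
  step 5: (¬x0 ∨ x0) ∧ F
  step 6: F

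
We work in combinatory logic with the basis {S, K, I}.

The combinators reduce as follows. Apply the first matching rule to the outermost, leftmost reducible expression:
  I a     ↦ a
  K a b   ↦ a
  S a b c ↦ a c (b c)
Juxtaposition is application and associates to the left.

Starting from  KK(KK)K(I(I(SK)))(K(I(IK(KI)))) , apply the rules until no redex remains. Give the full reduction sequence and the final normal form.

Answer: normal form = K(K(K(KI)))  (in 4 steps)

Reduction:
  start: KK(KK)K(I(I(SK)))(K(I(IK(KI))))
  step 1: KK(I(I(SK)))(K(I(IK(KI))))
  step 2: K(K(I(IK(KI))))
  step 3: K(K(IK(KI)))
  step 4: K(K(K(KI)))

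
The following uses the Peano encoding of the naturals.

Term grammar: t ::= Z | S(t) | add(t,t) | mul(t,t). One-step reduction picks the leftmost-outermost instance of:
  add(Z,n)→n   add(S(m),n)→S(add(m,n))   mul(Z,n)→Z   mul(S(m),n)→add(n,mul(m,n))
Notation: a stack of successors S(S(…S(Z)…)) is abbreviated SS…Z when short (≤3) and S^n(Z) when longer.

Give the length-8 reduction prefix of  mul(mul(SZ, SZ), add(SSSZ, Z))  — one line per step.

  start: mul(mul(SZ, SZ), add(SSSZ, Z))
  →1  mul(add(SZ, mul(Z, SZ)), add(SSSZ, Z))
  →2  mul(S(add(Z, mul(Z, SZ))), add(SSSZ, Z))
  →3  add(add(SSSZ, Z), mul(add(Z, mul(Z, SZ)), add(SSSZ, Z)))
  →4  add(S(add(SSZ, Z)), mul(add(Z, mul(Z, SZ)), add(SSSZ, Z)))
  →5  S(add(add(SSZ, Z), mul(add(Z, mul(Z, SZ)), add(SSSZ, Z))))
  →6  S(add(S(add(SZ, Z)), mul(add(Z, mul(Z, SZ)), add(SSSZ, Z))))
  →7  S(S(add(add(SZ, Z), mul(add(Z, mul(Z, SZ)), add(SSSZ, Z)))))
  →8  S(S(add(S(add(Z, Z)), mul(add(Z, mul(Z, SZ)), add(SSSZ, Z)))))

Answer: after 8 steps: S(S(add(S(add(Z, Z)), mul(add(Z, mul(Z, SZ)), add(SSSZ, Z)))))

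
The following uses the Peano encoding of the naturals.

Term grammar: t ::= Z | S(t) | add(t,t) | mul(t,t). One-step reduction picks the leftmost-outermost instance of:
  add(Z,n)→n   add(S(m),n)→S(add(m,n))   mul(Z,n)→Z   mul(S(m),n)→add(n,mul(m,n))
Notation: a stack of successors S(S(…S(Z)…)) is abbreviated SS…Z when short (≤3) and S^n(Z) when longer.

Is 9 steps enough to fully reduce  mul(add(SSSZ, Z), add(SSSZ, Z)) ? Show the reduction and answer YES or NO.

  start: mul(add(SSSZ, Z), add(SSSZ, Z))
  step 1: mul(S(add(SSZ, Z)), add(SSSZ, Z))
  step 2: add(add(SSSZ, Z), mul(add(SSZ, Z), add(SSSZ, Z)))
  step 3: add(S(add(SSZ, Z)), mul(add(SSZ, Z), add(SSSZ, Z)))
  step 4: S(add(add(SSZ, Z), mul(add(SSZ, Z), add(SSSZ, Z))))
  step 5: S(add(S(add(SZ, Z)), mul(add(SSZ, Z), add(SSSZ, Z))))
  step 6: S(S(add(add(SZ, Z), mul(add(SSZ, Z), add(SSSZ, Z)))))
  step 7: S(S(add(S(add(Z, Z)), mul(add(SSZ, Z), add(SSSZ, Z)))))
  step 8: S(S(S(add(add(Z, Z), mul(add(SSZ, Z), add(SSSZ, Z))))))
  step 9: S(S(S(add(Z, mul(add(SSZ, Z), add(SSSZ, Z))))))

Answer: NO — after 9 steps the term is S(S(S(add(Z, mul(add(SSZ, Z), add(SSSZ, Z)))))), not yet normal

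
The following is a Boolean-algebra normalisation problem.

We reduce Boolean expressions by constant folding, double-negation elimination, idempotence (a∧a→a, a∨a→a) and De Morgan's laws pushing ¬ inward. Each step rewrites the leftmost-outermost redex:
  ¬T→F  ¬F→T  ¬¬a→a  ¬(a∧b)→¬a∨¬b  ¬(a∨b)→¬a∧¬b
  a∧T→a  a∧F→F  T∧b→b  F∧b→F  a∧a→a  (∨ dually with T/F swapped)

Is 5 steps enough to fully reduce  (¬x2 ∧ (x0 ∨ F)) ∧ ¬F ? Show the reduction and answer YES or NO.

Answer: YES — reaches normal form ¬x2 ∧ x0 in 3 ≤ 5 steps

Derivation:
  start: (¬x2 ∧ (x0 ∨ F)) ∧ ¬F
  step 1: (¬x2 ∧ x0) ∧ ¬F
  step 2: (¬x2 ∧ x0) ∧ T
  step 3: ¬x2 ∧ x0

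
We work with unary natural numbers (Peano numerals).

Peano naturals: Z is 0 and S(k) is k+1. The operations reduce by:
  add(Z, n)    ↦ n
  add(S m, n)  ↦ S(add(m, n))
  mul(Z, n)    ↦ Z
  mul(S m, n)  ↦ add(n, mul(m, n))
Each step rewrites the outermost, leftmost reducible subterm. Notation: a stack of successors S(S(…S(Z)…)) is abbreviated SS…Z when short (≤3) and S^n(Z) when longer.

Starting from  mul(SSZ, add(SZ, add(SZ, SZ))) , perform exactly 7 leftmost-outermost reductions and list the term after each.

Answer: after 7 steps: S(S(add(SZ, mul(SZ, add(SZ, add(SZ, SZ))))))

Derivation:
  start: mul(SSZ, add(SZ, add(SZ, SZ)))
  →1  add(add(SZ, add(SZ, SZ)), mul(SZ, add(SZ, add(SZ, SZ))))
  →2  add(S(add(Z, add(SZ, SZ))), mul(SZ, add(SZ, add(SZ, SZ))))
  →3  S(add(add(Z, add(SZ, SZ)), mul(SZ, add(SZ, add(SZ, SZ)))))
  →4  S(add(add(SZ, SZ), mul(SZ, add(SZ, add(SZ, SZ)))))
  →5  S(add(S(add(Z, SZ)), mul(SZ, add(SZ, add(SZ, SZ)))))
  →6  S(S(add(add(Z, SZ), mul(SZ, add(SZ, add(SZ, SZ))))))
  →7  S(S(add(SZ, mul(SZ, add(SZ, add(SZ, SZ))))))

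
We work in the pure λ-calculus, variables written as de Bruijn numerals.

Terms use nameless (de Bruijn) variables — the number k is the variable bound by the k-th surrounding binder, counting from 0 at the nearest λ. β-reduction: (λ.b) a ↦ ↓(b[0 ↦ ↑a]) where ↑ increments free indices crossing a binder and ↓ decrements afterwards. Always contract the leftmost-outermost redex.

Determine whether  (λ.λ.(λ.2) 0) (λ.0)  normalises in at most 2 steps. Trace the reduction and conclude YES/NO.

  start: (λ.λ.(λ.2) 0) (λ.0)
  [1] λ.(λ.λ.0) 0
  [2] λ.λ.0

Answer: YES — reaches normal form λ.λ.0 in 2 ≤ 2 steps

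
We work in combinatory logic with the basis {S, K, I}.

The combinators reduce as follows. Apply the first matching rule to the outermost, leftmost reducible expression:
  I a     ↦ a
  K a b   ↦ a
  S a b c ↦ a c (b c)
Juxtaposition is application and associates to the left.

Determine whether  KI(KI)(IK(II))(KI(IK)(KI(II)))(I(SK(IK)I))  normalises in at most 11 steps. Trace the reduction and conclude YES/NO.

  start: KI(KI)(IK(II))(KI(IK)(KI(II)))(I(SK(IK)I))
  step 1: I(IK(II))(KI(IK)(KI(II)))(I(SK(IK)I))
  step 2: IK(II)(KI(IK)(KI(II)))(I(SK(IK)I))
  step 3: K(II)(KI(IK)(KI(II)))(I(SK(IK)I))
  step 4: II(I(SK(IK)I))
  step 5: I(I(SK(IK)I))
  step 6: I(SK(IK)I)
  step 7: SK(IK)I
  step 8: KI(IKI)
  step 9: I

Answer: YES — reaches normal form I in 9 ≤ 11 steps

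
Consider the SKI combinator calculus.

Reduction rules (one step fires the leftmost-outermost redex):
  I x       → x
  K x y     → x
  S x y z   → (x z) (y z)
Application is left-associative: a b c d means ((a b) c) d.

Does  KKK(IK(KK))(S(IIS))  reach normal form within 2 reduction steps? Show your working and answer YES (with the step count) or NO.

Answer: NO — after 2 steps the term is IK(KK), not yet normal

Working:
  start: KKK(IK(KK))(S(IIS))
  step 1: K(IK(KK))(S(IIS))
  step 2: IK(KK)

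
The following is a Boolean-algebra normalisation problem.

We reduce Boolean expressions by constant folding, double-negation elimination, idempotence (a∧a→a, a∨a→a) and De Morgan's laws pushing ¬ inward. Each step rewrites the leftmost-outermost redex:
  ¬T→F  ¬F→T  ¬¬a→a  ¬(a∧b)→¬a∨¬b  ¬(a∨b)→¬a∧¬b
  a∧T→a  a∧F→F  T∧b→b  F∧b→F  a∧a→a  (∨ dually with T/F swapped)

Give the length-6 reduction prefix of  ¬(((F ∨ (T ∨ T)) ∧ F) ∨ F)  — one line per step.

Answer: after 6 steps: ((¬T ∧ ¬T) ∨ ¬F) ∧ ¬F

Derivation:
  start: ¬(((F ∨ (T ∨ T)) ∧ F) ∨ F)
  [1] ¬((F ∨ (T ∨ T)) ∧ F) ∧ ¬F
  [2] (¬(F ∨ (T ∨ T)) ∨ ¬F) ∧ ¬F
  [3] ((¬F ∧ ¬(T ∨ T)) ∨ ¬F) ∧ ¬F
  [4] ((T ∧ ¬(T ∨ T)) ∨ ¬F) ∧ ¬F
  [5] (¬(T ∨ T) ∨ ¬F) ∧ ¬F
  [6] ((¬T ∧ ¬T) ∨ ¬F) ∧ ¬F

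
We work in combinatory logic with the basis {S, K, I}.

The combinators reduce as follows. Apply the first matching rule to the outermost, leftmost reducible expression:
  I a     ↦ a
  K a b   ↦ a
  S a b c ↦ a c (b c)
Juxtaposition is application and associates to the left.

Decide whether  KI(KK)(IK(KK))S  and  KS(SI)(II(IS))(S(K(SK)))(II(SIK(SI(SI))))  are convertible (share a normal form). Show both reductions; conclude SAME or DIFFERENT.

Answer: DIFFERENT — A ⇓ KK, B ⇓ S(SI(SI))(S(K(SK))(SI(SI)))

Derivation:
Term A:
  start: KI(KK)(IK(KK))S
  [1] I(IK(KK))S
  [2] IK(KK)S
  [3] K(KK)S
  [4] KK

Term B:
  start: KS(SI)(II(IS))(S(K(SK)))(II(SIK(SI(SI))))
  [1] S(II(IS))(S(K(SK)))(II(SIK(SI(SI))))
  [2] II(IS)(II(SIK(SI(SI))))(S(K(SK))(II(SIK(SI(SI)))))
  [3] I(IS)(II(SIK(SI(SI))))(S(K(SK))(II(SIK(SI(SI)))))
  [4] IS(II(SIK(SI(SI))))(S(K(SK))(II(SIK(SI(SI)))))
  [5] S(II(SIK(SI(SI))))(S(K(SK))(II(SIK(SI(SI)))))
  [6] S(I(SIK(SI(SI))))(S(K(SK))(II(SIK(SI(SI)))))
  [7] S(SIK(SI(SI)))(S(K(SK))(II(SIK(SI(SI)))))
  [8] S(I(SI(SI))(K(SI(SI))))(S(K(SK))(II(SIK(SI(SI)))))
  [9] S(SI(SI)(K(SI(SI))))(S(K(SK))(II(SIK(SI(SI)))))
  [10] S(I(K(SI(SI)))(SI(K(SI(SI)))))(S(K(SK))(II(SIK(SI(SI)))))
  [11] S(K(SI(SI))(SI(K(SI(SI)))))(S(K(SK))(II(SIK(SI(SI)))))
  [12] S(SI(SI))(S(K(SK))(II(SIK(SI(SI)))))
  [13] S(SI(SI))(S(K(SK))(I(SIK(SI(SI)))))
  [14] S(SI(SI))(S(K(SK))(SIK(SI(SI))))
  [15] S(SI(SI))(S(K(SK))(I(SI(SI))(K(SI(SI)))))
  [16] S(SI(SI))(S(K(SK))(SI(SI)(K(SI(SI)))))
  [17] S(SI(SI))(S(K(SK))(I(K(SI(SI)))(SI(K(SI(SI))))))
  [18] S(SI(SI))(S(K(SK))(K(SI(SI))(SI(K(SI(SI))))))
  [19] S(SI(SI))(S(K(SK))(SI(SI)))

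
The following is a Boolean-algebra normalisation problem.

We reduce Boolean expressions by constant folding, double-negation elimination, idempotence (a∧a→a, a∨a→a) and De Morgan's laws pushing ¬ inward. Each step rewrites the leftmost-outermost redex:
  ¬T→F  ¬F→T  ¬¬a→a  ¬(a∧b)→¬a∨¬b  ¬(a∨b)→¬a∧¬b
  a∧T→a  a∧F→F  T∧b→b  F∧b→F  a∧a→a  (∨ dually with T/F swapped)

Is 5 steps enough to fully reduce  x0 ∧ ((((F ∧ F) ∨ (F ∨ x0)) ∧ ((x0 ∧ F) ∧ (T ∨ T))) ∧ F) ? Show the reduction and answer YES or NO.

Answer: YES — reaches normal form F in 2 ≤ 5 steps

Reduction:
  start: x0 ∧ ((((F ∧ F) ∨ (F ∨ x0)) ∧ ((x0 ∧ F) ∧ (T ∨ T))) ∧ F)
  step 1: x0 ∧ F
  step 2: F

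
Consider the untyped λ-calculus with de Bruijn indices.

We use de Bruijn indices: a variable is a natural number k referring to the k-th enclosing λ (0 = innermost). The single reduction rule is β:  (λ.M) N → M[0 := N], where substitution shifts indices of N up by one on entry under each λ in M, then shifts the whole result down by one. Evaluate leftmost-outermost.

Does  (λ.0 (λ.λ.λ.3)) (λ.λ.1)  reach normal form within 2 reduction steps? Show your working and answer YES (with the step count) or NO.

  start: (λ.0 (λ.λ.λ.3)) (λ.λ.1)
  step 1: (λ.λ.1) (λ.λ.λ.λ.λ.1)
  step 2: λ.λ.λ.λ.λ.λ.1

Answer: YES — reaches normal form λ.λ.λ.λ.λ.λ.1 in 2 ≤ 2 steps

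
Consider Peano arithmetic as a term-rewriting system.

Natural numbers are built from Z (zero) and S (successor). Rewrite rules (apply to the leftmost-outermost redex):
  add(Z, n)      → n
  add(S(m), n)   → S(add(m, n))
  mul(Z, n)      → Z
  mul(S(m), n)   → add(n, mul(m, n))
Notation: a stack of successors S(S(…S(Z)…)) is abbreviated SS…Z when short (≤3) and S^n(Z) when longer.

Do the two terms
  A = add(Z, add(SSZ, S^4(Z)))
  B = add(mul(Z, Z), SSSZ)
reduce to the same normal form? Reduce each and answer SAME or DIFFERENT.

Term A:
  start: add(Z, add(SSZ, S^4(Z)))
  →1  add(SSZ, S^4(Z))
  →2  S(add(SZ, S^4(Z)))
  →3  S(S(add(Z, S^4(Z))))
  →4  S^6(Z)

Term B:
  start: add(mul(Z, Z), SSSZ)
  →1  add(Z, SSSZ)
  →2  SSSZ

Answer: DIFFERENT — A ⇓ S^6(Z), B ⇓ SSSZ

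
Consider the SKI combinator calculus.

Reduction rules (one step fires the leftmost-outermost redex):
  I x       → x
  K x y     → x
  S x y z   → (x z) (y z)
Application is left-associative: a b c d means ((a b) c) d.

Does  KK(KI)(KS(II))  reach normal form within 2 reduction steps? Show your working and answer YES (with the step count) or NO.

  start: KK(KI)(KS(II))
  →1  K(KS(II))
  →2  KS

Answer: YES — reaches normal form KS in 2 ≤ 2 steps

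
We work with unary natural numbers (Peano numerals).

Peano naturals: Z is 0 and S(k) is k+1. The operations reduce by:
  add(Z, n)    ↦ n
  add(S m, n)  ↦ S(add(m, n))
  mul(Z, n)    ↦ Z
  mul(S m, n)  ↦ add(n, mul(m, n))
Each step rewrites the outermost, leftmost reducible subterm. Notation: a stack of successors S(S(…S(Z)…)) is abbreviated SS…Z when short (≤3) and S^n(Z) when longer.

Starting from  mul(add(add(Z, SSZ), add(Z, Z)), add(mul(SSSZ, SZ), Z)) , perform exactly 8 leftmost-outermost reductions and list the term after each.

Answer: after 8 steps: S(add(add(mul(SSZ, SZ), Z), mul(add(SZ, add(Z, Z)), add(mul(SSSZ, SZ), Z))))

Derivation:
  start: mul(add(add(Z, SSZ), add(Z, Z)), add(mul(SSSZ, SZ), Z))
  →1  mul(add(SSZ, add(Z, Z)), add(mul(SSSZ, SZ), Z))
  →2  mul(S(add(SZ, add(Z, Z))), add(mul(SSSZ, SZ), Z))
  →3  add(add(mul(SSSZ, SZ), Z), mul(add(SZ, add(Z, Z)), add(mul(SSSZ, SZ), Z)))
  →4  add(add(add(SZ, mul(SSZ, SZ)), Z), mul(add(SZ, add(Z, Z)), add(mul(SSSZ, SZ), Z)))
  →5  add(add(S(add(Z, mul(SSZ, SZ))), Z), mul(add(SZ, add(Z, Z)), add(mul(SSSZ, SZ), Z)))
  →6  add(S(add(add(Z, mul(SSZ, SZ)), Z)), mul(add(SZ, add(Z, Z)), add(mul(SSSZ, SZ), Z)))
  →7  S(add(add(add(Z, mul(SSZ, SZ)), Z), mul(add(SZ, add(Z, Z)), add(mul(SSSZ, SZ), Z))))
  →8  S(add(add(mul(SSZ, SZ), Z), mul(add(SZ, add(Z, Z)), add(mul(SSSZ, SZ), Z))))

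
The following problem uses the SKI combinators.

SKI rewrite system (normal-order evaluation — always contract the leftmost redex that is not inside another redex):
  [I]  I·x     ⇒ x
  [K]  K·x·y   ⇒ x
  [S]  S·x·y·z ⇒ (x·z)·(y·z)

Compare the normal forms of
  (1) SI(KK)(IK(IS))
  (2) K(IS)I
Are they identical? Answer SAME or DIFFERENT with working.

Term A:
  start: SI(KK)(IK(IS))
  step 1: I(IK(IS))(KK(IK(IS)))
  step 2: IK(IS)(KK(IK(IS)))
  step 3: K(IS)(KK(IK(IS)))
  step 4: IS
  step 5: S

Term B:
  start: K(IS)I
  step 1: IS
  step 2: S

Answer: SAME — A ⇓ S, B ⇓ S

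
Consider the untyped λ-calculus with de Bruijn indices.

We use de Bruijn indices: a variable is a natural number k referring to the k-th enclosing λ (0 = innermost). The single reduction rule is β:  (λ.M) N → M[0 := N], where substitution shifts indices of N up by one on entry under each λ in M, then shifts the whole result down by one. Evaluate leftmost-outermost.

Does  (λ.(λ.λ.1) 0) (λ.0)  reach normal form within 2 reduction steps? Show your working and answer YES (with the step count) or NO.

Answer: YES — reaches normal form λ.λ.0 in 2 ≤ 2 steps

Working:
  start: (λ.(λ.λ.1) 0) (λ.0)
  [1] (λ.λ.1) (λ.0)
  [2] λ.λ.0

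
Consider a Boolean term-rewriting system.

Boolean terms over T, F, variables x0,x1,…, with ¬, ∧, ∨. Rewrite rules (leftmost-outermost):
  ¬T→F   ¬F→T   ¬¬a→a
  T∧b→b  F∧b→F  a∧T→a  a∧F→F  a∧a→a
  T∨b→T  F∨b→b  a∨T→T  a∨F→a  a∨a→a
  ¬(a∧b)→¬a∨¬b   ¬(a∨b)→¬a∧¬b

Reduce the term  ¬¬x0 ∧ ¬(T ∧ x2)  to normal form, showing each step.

Answer: normal form = x0 ∧ ¬x2  (in 4 steps)

Working:
  start: ¬¬x0 ∧ ¬(T ∧ x2)
  step 1: x0 ∧ ¬(T ∧ x2)
  step 2: x0 ∧ (¬T ∨ ¬x2)
  step 3: x0 ∧ (F ∨ ¬x2)
  step 4: x0 ∧ ¬x2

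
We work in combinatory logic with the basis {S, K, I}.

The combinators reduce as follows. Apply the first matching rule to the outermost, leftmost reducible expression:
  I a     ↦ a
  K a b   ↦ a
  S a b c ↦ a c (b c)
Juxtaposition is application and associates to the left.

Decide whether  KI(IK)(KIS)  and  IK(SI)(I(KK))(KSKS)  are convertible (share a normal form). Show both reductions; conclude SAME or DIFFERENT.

Answer: DIFFERENT — A ⇓ I, B ⇓ SI(SS)

Reduction:
Term A:
  start: KI(IK)(KIS)
  step 1: I(KIS)
  step 2: KIS
  step 3: I

Term B:
  start: IK(SI)(I(KK))(KSKS)
  step 1: K(SI)(I(KK))(KSKS)
  step 2: SI(KSKS)
  step 3: SI(SS)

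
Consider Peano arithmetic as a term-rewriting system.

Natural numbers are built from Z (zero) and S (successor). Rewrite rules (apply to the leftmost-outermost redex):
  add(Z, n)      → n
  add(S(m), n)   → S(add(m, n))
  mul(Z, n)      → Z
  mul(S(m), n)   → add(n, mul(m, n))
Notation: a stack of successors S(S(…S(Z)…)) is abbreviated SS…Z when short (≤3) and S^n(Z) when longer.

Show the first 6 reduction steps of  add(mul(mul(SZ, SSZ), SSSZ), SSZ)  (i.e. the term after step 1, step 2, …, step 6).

Answer: after 6 steps: S(add(S(add(SZ, mul(add(SZ, mul(Z, SSZ)), SSSZ))), SSZ))

Working:
  start: add(mul(mul(SZ, SSZ), SSSZ), SSZ)
  [1] add(mul(add(SSZ, mul(Z, SSZ)), SSSZ), SSZ)
  [2] add(mul(S(add(SZ, mul(Z, SSZ))), SSSZ), SSZ)
  [3] add(add(SSSZ, mul(add(SZ, mul(Z, SSZ)), SSSZ)), SSZ)
  [4] add(S(add(SSZ, mul(add(SZ, mul(Z, SSZ)), SSSZ))), SSZ)
  [5] S(add(add(SSZ, mul(add(SZ, mul(Z, SSZ)), SSSZ)), SSZ))
  [6] S(add(S(add(SZ, mul(add(SZ, mul(Z, SSZ)), SSSZ))), SSZ))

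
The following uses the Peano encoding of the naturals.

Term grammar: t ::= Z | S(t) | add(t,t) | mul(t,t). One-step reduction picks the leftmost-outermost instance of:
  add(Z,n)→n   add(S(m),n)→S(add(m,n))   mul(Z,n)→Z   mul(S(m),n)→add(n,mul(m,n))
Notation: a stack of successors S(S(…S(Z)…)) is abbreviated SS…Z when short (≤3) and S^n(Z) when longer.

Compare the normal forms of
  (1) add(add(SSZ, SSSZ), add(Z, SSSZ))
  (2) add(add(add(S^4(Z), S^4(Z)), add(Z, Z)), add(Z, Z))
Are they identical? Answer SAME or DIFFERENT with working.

Term A:
  start: add(add(SSZ, SSSZ), add(Z, SSSZ))
  →1  add(S(add(SZ, SSSZ)), add(Z, SSSZ))
  →2  S(add(add(SZ, SSSZ), add(Z, SSSZ)))
  →3  S(add(S(add(Z, SSSZ)), add(Z, SSSZ)))
  →4  S(S(add(add(Z, SSSZ), add(Z, SSSZ))))
  →5  S(S(add(SSSZ, add(Z, SSSZ))))
  →6  S(S(S(add(SSZ, add(Z, SSSZ)))))
  →7  S(S(S(S(add(SZ, add(Z, SSSZ))))))
  →8  S(S(S(S(S(add(Z, add(Z, SSSZ)))))))
  →9  S(S(S(S(S(add(Z, SSSZ))))))
  →10  S^8(Z)

Term B:
  start: add(add(add(S^4(Z), S^4(Z)), add(Z, Z)), add(Z, Z))
  →1  add(add(S(add(SSSZ, S^4(Z))), add(Z, Z)), add(Z, Z))
  →2  add(S(add(add(SSSZ, S^4(Z)), add(Z, Z))), add(Z, Z))
  →3  S(add(add(add(SSSZ, S^4(Z)), add(Z, Z)), add(Z, Z)))
  →4  S(add(add(S(add(SSZ, S^4(Z))), add(Z, Z)), add(Z, Z)))
  →5  S(add(S(add(add(SSZ, S^4(Z)), add(Z, Z))), add(Z, Z)))
  →6  S(S(add(add(add(SSZ, S^4(Z)), add(Z, Z)), add(Z, Z))))
  →7  S(S(add(add(S(add(SZ, S^4(Z))), add(Z, Z)), add(Z, Z))))
  →8  S(S(add(S(add(add(SZ, S^4(Z)), add(Z, Z))), add(Z, Z))))
  →9  S(S(S(add(add(add(SZ, S^4(Z)), add(Z, Z)), add(Z, Z)))))
  →10  S(S(S(add(add(S(add(Z, S^4(Z))), add(Z, Z)), add(Z, Z)))))
  →11  S(S(S(add(S(add(add(Z, S^4(Z)), add(Z, Z))), add(Z, Z)))))
  →12  S(S(S(S(add(add(add(Z, S^4(Z)), add(Z, Z)), add(Z, Z))))))
  →13  S(S(S(S(add(add(S^4(Z), add(Z, Z)), add(Z, Z))))))
  →14  S(S(S(S(add(S(add(SSSZ, add(Z, Z))), add(Z, Z))))))
  →15  S(S(S(S(S(add(add(SSSZ, add(Z, Z)), add(Z, Z)))))))
  →16  S(S(S(S(S(add(S(add(SSZ, add(Z, Z))), add(Z, Z)))))))
  →17  S(S(S(S(S(S(add(add(SSZ, add(Z, Z)), add(Z, Z))))))))
  →18  S(S(S(S(S(S(add(S(add(SZ, add(Z, Z))), add(Z, Z))))))))
  →19  S(S(S(S(S(S(S(add(add(SZ, add(Z, Z)), add(Z, Z)))))))))
  →20  S(S(S(S(S(S(S(add(S(add(Z, add(Z, Z))), add(Z, Z)))))))))
  →21  S(S(S(S(S(S(S(S(add(add(Z, add(Z, Z)), add(Z, Z))))))))))
  →22  S(S(S(S(S(S(S(S(add(add(Z, Z), add(Z, Z))))))))))
  →23  S(S(S(S(S(S(S(S(add(Z, add(Z, Z))))))))))
  →24  S(S(S(S(S(S(S(S(add(Z, Z)))))))))
  →25  S^8(Z)

Answer: SAME — A ⇓ S^8(Z), B ⇓ S^8(Z)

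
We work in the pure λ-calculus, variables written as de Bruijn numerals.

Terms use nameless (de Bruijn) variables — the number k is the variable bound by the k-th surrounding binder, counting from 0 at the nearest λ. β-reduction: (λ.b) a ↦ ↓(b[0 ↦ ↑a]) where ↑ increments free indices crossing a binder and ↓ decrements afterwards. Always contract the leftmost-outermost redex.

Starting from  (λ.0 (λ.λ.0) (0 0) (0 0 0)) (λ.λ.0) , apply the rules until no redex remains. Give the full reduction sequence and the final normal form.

  start: (λ.0 (λ.λ.0) (0 0) (0 0 0)) (λ.λ.0)
  [1] (λ.λ.0) (λ.λ.0) ((λ.λ.0) (λ.λ.0)) ((λ.λ.0) (λ.λ.0) (λ.λ.0))
  [2] (λ.0) ((λ.λ.0) (λ.λ.0)) ((λ.λ.0) (λ.λ.0) (λ.λ.0))
  [3] (λ.λ.0) (λ.λ.0) ((λ.λ.0) (λ.λ.0) (λ.λ.0))
  [4] (λ.0) ((λ.λ.0) (λ.λ.0) (λ.λ.0))
  [5] (λ.λ.0) (λ.λ.0) (λ.λ.0)
  [6] (λ.0) (λ.λ.0)
  [7] λ.λ.0

Answer: normal form = λ.λ.0  (in 7 steps)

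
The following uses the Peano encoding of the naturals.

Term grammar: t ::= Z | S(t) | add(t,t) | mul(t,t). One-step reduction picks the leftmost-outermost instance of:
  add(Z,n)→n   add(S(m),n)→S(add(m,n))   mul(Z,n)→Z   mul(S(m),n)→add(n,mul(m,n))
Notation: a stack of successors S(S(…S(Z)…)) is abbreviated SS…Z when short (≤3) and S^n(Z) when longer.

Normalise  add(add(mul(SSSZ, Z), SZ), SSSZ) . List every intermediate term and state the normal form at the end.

Answer: normal form = S^4(Z)  (in 10 steps)

Working:
  start: add(add(mul(SSSZ, Z), SZ), SSSZ)
  step 1: add(add(add(Z, mul(SSZ, Z)), SZ), SSSZ)
  step 2: add(add(mul(SSZ, Z), SZ), SSSZ)
  step 3: add(add(add(Z, mul(SZ, Z)), SZ), SSSZ)
  step 4: add(add(mul(SZ, Z), SZ), SSSZ)
  step 5: add(add(add(Z, mul(Z, Z)), SZ), SSSZ)
  step 6: add(add(mul(Z, Z), SZ), SSSZ)
  step 7: add(add(Z, SZ), SSSZ)
  step 8: add(SZ, SSSZ)
  step 9: S(add(Z, SSSZ))
  step 10: S^4(Z)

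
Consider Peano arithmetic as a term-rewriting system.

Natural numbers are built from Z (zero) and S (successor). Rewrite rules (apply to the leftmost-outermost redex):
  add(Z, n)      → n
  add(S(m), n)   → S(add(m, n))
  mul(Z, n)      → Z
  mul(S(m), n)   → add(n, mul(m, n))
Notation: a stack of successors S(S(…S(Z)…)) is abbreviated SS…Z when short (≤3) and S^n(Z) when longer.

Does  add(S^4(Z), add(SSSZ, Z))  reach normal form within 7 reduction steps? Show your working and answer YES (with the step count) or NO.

Answer: NO — after 7 steps the term is S(S(S(S(S(S(add(SZ, Z))))))), not yet normal

Derivation:
  start: add(S^4(Z), add(SSSZ, Z))
  →1  S(add(SSSZ, add(SSSZ, Z)))
  →2  S(S(add(SSZ, add(SSSZ, Z))))
  →3  S(S(S(add(SZ, add(SSSZ, Z)))))
  →4  S(S(S(S(add(Z, add(SSSZ, Z))))))
  →5  S(S(S(S(add(SSSZ, Z)))))
  →6  S(S(S(S(S(add(SSZ, Z))))))
  →7  S(S(S(S(S(S(add(SZ, Z)))))))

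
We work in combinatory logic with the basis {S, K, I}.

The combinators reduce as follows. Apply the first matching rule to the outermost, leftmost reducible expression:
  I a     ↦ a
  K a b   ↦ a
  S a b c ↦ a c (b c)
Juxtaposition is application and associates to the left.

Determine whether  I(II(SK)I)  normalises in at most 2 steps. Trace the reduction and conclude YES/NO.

  start: I(II(SK)I)
  step 1: II(SK)I
  step 2: I(SK)I

Answer: NO — after 2 steps the term is I(SK)I, not yet normal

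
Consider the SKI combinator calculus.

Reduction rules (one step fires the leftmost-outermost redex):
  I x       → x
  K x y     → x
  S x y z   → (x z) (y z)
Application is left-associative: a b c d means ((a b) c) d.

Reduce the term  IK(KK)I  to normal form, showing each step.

  start: IK(KK)I
  →1  K(KK)I
  →2  KK

Answer: normal form = KK  (in 2 steps)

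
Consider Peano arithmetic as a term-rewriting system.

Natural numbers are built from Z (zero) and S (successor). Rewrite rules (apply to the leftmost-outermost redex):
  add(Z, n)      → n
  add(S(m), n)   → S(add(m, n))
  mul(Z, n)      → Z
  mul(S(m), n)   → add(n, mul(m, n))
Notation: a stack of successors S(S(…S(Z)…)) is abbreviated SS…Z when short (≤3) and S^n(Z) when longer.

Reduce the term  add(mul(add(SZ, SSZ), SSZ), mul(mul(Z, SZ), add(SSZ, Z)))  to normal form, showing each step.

Answer: normal form = S^6(Z)  (in 24 steps)

Reduction:
  start: add(mul(add(SZ, SSZ), SSZ), mul(mul(Z, SZ), add(SSZ, Z)))
  step 1: add(mul(S(add(Z, SSZ)), SSZ), mul(mul(Z, SZ), add(SSZ, Z)))
  step 2: add(add(SSZ, mul(add(Z, SSZ), SSZ)), mul(mul(Z, SZ), add(SSZ, Z)))
  step 3: add(S(add(SZ, mul(add(Z, SSZ), SSZ))), mul(mul(Z, SZ), add(SSZ, Z)))
  step 4: S(add(add(SZ, mul(add(Z, SSZ), SSZ)), mul(mul(Z, SZ), add(SSZ, Z))))
  step 5: S(add(S(add(Z, mul(add(Z, SSZ), SSZ))), mul(mul(Z, SZ), add(SSZ, Z))))
  step 6: S(S(add(add(Z, mul(add(Z, SSZ), SSZ)), mul(mul(Z, SZ), add(SSZ, Z)))))
  step 7: S(S(add(mul(add(Z, SSZ), SSZ), mul(mul(Z, SZ), add(SSZ, Z)))))
  step 8: S(S(add(mul(SSZ, SSZ), mul(mul(Z, SZ), add(SSZ, Z)))))
  step 9: S(S(add(add(SSZ, mul(SZ, SSZ)), mul(mul(Z, SZ), add(SSZ, Z)))))
  step 10: S(S(add(S(add(SZ, mul(SZ, SSZ))), mul(mul(Z, SZ), add(SSZ, Z)))))
  step 11: S(S(S(add(add(SZ, mul(SZ, SSZ)), mul(mul(Z, SZ), add(SSZ, Z))))))
  step 12: S(S(S(add(S(add(Z, mul(SZ, SSZ))), mul(mul(Z, SZ), add(SSZ, Z))))))
  step 13: S(S(S(S(add(add(Z, mul(SZ, SSZ)), mul(mul(Z, SZ), add(SSZ, Z)))))))
  step 14: S(S(S(S(add(mul(SZ, SSZ), mul(mul(Z, SZ), add(SSZ, Z)))))))
  step 15: S(S(S(S(add(add(SSZ, mul(Z, SSZ)), mul(mul(Z, SZ), add(SSZ, Z)))))))
  step 16: S(S(S(S(add(S(add(SZ, mul(Z, SSZ))), mul(mul(Z, SZ), add(SSZ, Z)))))))
  step 17: S(S(S(S(S(add(add(SZ, mul(Z, SSZ)), mul(mul(Z, SZ), add(SSZ, Z))))))))
  step 18: S(S(S(S(S(add(S(add(Z, mul(Z, SSZ))), mul(mul(Z, SZ), add(SSZ, Z))))))))
  step 19: S(S(S(S(S(S(add(add(Z, mul(Z, SSZ)), mul(mul(Z, SZ), add(SSZ, Z)))))))))
  step 20: S(S(S(S(S(S(add(mul(Z, SSZ), mul(mul(Z, SZ), add(SSZ, Z)))))))))
  step 21: S(S(S(S(S(S(add(Z, mul(mul(Z, SZ), add(SSZ, Z)))))))))
  step 22: S(S(S(S(S(S(mul(mul(Z, SZ), add(SSZ, Z))))))))
  step 23: S(S(S(S(S(S(mul(Z, add(SSZ, Z))))))))
  step 24: S^6(Z)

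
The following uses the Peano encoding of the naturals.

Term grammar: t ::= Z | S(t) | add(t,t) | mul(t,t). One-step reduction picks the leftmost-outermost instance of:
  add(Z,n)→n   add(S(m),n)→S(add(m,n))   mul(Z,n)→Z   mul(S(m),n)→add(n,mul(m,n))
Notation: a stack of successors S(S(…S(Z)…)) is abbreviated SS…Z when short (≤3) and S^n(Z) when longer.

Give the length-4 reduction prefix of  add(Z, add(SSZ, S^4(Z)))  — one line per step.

Answer: after 4 steps: S^6(Z)

Reduction:
  start: add(Z, add(SSZ, S^4(Z)))
  step 1: add(SSZ, S^4(Z))
  step 2: S(add(SZ, S^4(Z)))
  step 3: S(S(add(Z, S^4(Z))))
  step 4: S^6(Z)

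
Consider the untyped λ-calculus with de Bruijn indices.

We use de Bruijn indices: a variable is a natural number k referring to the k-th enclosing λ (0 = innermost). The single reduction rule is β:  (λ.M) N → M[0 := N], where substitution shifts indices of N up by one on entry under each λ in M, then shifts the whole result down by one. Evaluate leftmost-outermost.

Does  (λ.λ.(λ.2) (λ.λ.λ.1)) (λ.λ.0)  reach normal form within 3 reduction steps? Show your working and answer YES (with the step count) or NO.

Answer: YES — reaches normal form λ.λ.λ.0 in 2 ≤ 3 steps

Derivation:
  start: (λ.λ.(λ.2) (λ.λ.λ.1)) (λ.λ.0)
  step 1: λ.(λ.λ.λ.0) (λ.λ.λ.1)
  step 2: λ.λ.λ.0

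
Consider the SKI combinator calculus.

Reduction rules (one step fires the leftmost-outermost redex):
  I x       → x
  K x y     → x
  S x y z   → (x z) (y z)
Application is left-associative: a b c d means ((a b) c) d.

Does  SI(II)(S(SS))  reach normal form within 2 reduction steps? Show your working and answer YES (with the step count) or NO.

  start: SI(II)(S(SS))
  →1  I(S(SS))(II(S(SS)))
  →2  S(SS)(II(S(SS)))

Answer: NO — after 2 steps the term is S(SS)(II(S(SS))), not yet normal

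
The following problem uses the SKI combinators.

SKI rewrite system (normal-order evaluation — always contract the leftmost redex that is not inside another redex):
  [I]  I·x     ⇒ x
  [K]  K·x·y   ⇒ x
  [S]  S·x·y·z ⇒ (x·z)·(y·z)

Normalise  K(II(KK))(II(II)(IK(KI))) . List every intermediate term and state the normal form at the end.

  start: K(II(KK))(II(II)(IK(KI)))
  [1] II(KK)
  [2] I(KK)
  [3] KK

Answer: normal form = KK  (in 3 steps)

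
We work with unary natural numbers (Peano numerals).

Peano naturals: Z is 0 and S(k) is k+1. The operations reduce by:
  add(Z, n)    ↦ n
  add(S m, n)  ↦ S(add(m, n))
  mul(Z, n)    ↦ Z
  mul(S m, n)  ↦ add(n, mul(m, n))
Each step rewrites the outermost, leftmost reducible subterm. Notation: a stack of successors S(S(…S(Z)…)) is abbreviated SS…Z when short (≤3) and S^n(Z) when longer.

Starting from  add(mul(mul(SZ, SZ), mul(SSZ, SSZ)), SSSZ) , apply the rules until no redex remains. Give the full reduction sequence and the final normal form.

Answer: normal form = S^7(Z)  (in 25 steps)

Working:
  start: add(mul(mul(SZ, SZ), mul(SSZ, SSZ)), SSSZ)
  →1  add(mul(add(SZ, mul(Z, SZ)), mul(SSZ, SSZ)), SSSZ)
  →2  add(mul(S(add(Z, mul(Z, SZ))), mul(SSZ, SSZ)), SSSZ)
  →3  add(add(mul(SSZ, SSZ), mul(add(Z, mul(Z, SZ)), mul(SSZ, SSZ))), SSSZ)
  →4  add(add(add(SSZ, mul(SZ, SSZ)), mul(add(Z, mul(Z, SZ)), mul(SSZ, SSZ))), SSSZ)
  →5  add(add(S(add(SZ, mul(SZ, SSZ))), mul(add(Z, mul(Z, SZ)), mul(SSZ, SSZ))), SSSZ)
  →6  add(S(add(add(SZ, mul(SZ, SSZ)), mul(add(Z, mul(Z, SZ)), mul(SSZ, SSZ)))), SSSZ)
  →7  S(add(add(add(SZ, mul(SZ, SSZ)), mul(add(Z, mul(Z, SZ)), mul(SSZ, SSZ))), SSSZ))
  →8  S(add(add(S(add(Z, mul(SZ, SSZ))), mul(add(Z, mul(Z, SZ)), mul(SSZ, SSZ))), SSSZ))
  →9  S(add(S(add(add(Z, mul(SZ, SSZ)), mul(add(Z, mul(Z, SZ)), mul(SSZ, SSZ)))), SSSZ))
  →10  S(S(add(add(add(Z, mul(SZ, SSZ)), mul(add(Z, mul(Z, SZ)), mul(SSZ, SSZ))), SSSZ)))
  →11  S(S(add(add(mul(SZ, SSZ), mul(add(Z, mul(Z, SZ)), mul(SSZ, SSZ))), SSSZ)))
  →12  S(S(add(add(add(SSZ, mul(Z, SSZ)), mul(add(Z, mul(Z, SZ)), mul(SSZ, SSZ))), SSSZ)))
  →13  S(S(add(add(S(add(SZ, mul(Z, SSZ))), mul(add(Z, mul(Z, SZ)), mul(SSZ, SSZ))), SSSZ)))
  →14  S(S(add(S(add(add(SZ, mul(Z, SSZ)), mul(add(Z, mul(Z, SZ)), mul(SSZ, SSZ)))), SSSZ)))
  →15  S(S(S(add(add(add(SZ, mul(Z, SSZ)), mul(add(Z, mul(Z, SZ)), mul(SSZ, SSZ))), SSSZ))))
  →16  S(S(S(add(add(S(add(Z, mul(Z, SSZ))), mul(add(Z, mul(Z, SZ)), mul(SSZ, SSZ))), SSSZ))))
  →17  S(S(S(add(S(add(add(Z, mul(Z, SSZ)), mul(add(Z, mul(Z, SZ)), mul(SSZ, SSZ)))), SSSZ))))
  →18  S(S(S(S(add(add(add(Z, mul(Z, SSZ)), mul(add(Z, mul(Z, SZ)), mul(SSZ, SSZ))), SSSZ)))))
  →19  S(S(S(S(add(add(mul(Z, SSZ), mul(add(Z, mul(Z, SZ)), mul(SSZ, SSZ))), SSSZ)))))
  →20  S(S(S(S(add(add(Z, mul(add(Z, mul(Z, SZ)), mul(SSZ, SSZ))), SSSZ)))))
  →21  S(S(S(S(add(mul(add(Z, mul(Z, SZ)), mul(SSZ, SSZ)), SSSZ)))))
  →22  S(S(S(S(add(mul(mul(Z, SZ), mul(SSZ, SSZ)), SSSZ)))))
  →23  S(S(S(S(add(mul(Z, mul(SSZ, SSZ)), SSSZ)))))
  →24  S(S(S(S(add(Z, SSSZ)))))
  →25  S^7(Z)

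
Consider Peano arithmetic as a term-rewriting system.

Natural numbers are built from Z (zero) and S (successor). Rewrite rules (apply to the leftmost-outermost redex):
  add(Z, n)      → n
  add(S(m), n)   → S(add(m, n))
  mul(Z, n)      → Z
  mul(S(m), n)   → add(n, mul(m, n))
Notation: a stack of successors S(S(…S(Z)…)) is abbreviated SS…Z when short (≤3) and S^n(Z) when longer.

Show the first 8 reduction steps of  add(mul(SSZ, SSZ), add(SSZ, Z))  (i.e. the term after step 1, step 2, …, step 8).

  start: add(mul(SSZ, SSZ), add(SSZ, Z))
  →1  add(add(SSZ, mul(SZ, SSZ)), add(SSZ, Z))
  →2  add(S(add(SZ, mul(SZ, SSZ))), add(SSZ, Z))
  →3  S(add(add(SZ, mul(SZ, SSZ)), add(SSZ, Z)))
  →4  S(add(S(add(Z, mul(SZ, SSZ))), add(SSZ, Z)))
  →5  S(S(add(add(Z, mul(SZ, SSZ)), add(SSZ, Z))))
  →6  S(S(add(mul(SZ, SSZ), add(SSZ, Z))))
  →7  S(S(add(add(SSZ, mul(Z, SSZ)), add(SSZ, Z))))
  →8  S(S(add(S(add(SZ, mul(Z, SSZ))), add(SSZ, Z))))

Answer: after 8 steps: S(S(add(S(add(SZ, mul(Z, SSZ))), add(SSZ, Z))))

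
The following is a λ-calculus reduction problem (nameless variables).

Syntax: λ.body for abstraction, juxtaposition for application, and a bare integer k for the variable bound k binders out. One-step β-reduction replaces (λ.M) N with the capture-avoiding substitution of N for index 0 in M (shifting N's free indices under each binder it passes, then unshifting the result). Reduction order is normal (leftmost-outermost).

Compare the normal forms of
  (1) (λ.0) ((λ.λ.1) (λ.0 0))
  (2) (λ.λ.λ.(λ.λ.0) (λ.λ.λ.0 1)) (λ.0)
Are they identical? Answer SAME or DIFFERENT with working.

Term A:
  start: (λ.0) ((λ.λ.1) (λ.0 0))
  step 1: (λ.λ.1) (λ.0 0)
  step 2: λ.λ.0 0

Term B:
  start: (λ.λ.λ.(λ.λ.0) (λ.λ.λ.0 1)) (λ.0)
  step 1: λ.λ.(λ.λ.0) (λ.λ.λ.0 1)
  step 2: λ.λ.λ.0

Answer: DIFFERENT — A ⇓ λ.λ.0 0, B ⇓ λ.λ.λ.0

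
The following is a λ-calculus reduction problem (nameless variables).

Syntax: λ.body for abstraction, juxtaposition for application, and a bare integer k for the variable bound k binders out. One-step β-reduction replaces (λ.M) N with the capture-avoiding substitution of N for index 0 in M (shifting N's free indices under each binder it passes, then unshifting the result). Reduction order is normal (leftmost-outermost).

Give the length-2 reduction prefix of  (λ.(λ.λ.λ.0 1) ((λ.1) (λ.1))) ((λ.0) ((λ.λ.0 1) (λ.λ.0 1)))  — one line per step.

  start: (λ.(λ.λ.λ.0 1) ((λ.1) (λ.1))) ((λ.0) ((λ.λ.0 1) (λ.λ.0 1)))
  step 1: (λ.λ.λ.0 1) ((λ.(λ.0) ((λ.λ.0 1) (λ.λ.0 1))) (λ.(λ.0) ((λ.λ.0 1) (λ.λ.0 1))))
  step 2: λ.λ.0 1

Answer: after 2 steps: λ.λ.0 1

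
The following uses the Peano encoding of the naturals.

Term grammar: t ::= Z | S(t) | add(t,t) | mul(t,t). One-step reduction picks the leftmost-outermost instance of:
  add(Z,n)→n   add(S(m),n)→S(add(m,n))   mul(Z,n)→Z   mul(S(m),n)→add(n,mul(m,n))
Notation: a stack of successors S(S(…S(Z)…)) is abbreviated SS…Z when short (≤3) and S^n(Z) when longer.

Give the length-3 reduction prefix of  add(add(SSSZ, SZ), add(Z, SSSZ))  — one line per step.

Answer: after 3 steps: S(add(S(add(SZ, SZ)), add(Z, SSSZ)))

Derivation:
  start: add(add(SSSZ, SZ), add(Z, SSSZ))
  [1] add(S(add(SSZ, SZ)), add(Z, SSSZ))
  [2] S(add(add(SSZ, SZ), add(Z, SSSZ)))
  [3] S(add(S(add(SZ, SZ)), add(Z, SSSZ)))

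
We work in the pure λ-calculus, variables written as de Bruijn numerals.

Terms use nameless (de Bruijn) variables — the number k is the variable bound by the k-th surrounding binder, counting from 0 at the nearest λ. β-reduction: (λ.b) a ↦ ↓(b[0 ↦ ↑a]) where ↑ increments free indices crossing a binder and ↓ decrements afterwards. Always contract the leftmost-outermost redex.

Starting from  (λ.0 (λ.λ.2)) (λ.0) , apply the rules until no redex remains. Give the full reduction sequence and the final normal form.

  start: (λ.0 (λ.λ.2)) (λ.0)
  →1  (λ.0) (λ.λ.λ.0)
  →2  λ.λ.λ.0

Answer: normal form = λ.λ.λ.0  (in 2 steps)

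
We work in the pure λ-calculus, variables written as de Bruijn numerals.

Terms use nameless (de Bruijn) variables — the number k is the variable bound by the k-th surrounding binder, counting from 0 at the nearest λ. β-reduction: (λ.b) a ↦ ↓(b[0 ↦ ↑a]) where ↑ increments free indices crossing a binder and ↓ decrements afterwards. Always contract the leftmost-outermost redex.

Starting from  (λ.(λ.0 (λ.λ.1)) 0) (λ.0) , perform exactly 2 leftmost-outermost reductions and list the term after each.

Answer: after 2 steps: (λ.0) (λ.λ.1)

Reduction:
  start: (λ.(λ.0 (λ.λ.1)) 0) (λ.0)
  step 1: (λ.0 (λ.λ.1)) (λ.0)
  step 2: (λ.0) (λ.λ.1)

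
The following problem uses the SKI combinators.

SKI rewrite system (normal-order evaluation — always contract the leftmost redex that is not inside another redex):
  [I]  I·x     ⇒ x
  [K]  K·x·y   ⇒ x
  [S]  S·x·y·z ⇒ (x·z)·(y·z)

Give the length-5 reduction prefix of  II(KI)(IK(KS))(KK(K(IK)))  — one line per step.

Answer: after 5 steps: K

Working:
  start: II(KI)(IK(KS))(KK(K(IK)))
  step 1: I(KI)(IK(KS))(KK(K(IK)))
  step 2: KI(IK(KS))(KK(K(IK)))
  step 3: I(KK(K(IK)))
  step 4: KK(K(IK))
  step 5: K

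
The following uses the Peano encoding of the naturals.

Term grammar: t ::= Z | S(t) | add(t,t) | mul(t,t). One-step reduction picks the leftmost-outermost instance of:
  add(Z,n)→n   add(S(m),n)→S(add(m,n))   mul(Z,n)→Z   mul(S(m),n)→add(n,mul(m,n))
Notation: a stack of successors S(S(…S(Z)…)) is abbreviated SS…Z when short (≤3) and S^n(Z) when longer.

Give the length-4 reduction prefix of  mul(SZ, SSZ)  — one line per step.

  start: mul(SZ, SSZ)
  →1  add(SSZ, mul(Z, SSZ))
  →2  S(add(SZ, mul(Z, SSZ)))
  →3  S(S(add(Z, mul(Z, SSZ))))
  →4  S(S(mul(Z, SSZ)))

Answer: after 4 steps: S(S(mul(Z, SSZ)))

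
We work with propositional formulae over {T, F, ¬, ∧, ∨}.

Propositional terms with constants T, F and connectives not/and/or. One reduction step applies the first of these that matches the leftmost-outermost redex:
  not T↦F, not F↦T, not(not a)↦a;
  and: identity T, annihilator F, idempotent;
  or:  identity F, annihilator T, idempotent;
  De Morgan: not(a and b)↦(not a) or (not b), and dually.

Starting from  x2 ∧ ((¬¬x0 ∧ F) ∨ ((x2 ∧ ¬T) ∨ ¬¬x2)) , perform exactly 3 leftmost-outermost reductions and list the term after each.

  start: x2 ∧ ((¬¬x0 ∧ F) ∨ ((x2 ∧ ¬T) ∨ ¬¬x2))
  →1  x2 ∧ (F ∨ ((x2 ∧ ¬T) ∨ ¬¬x2))
  →2  x2 ∧ ((x2 ∧ ¬T) ∨ ¬¬x2)
  →3  x2 ∧ ((x2 ∧ F) ∨ ¬¬x2)

Answer: after 3 steps: x2 ∧ ((x2 ∧ F) ∨ ¬¬x2)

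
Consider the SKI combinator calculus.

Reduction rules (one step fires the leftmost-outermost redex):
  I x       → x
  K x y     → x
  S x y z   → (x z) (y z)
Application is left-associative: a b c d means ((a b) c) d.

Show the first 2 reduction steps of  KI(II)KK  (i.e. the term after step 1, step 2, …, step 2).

  start: KI(II)KK
  step 1: IKK
  step 2: KK

Answer: after 2 steps: KK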